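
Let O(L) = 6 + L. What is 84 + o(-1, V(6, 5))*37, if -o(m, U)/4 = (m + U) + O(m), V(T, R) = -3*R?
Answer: 1712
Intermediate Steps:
o(m, U) = -24 - 8*m - 4*U (o(m, U) = -4*((m + U) + (6 + m)) = -4*((U + m) + (6 + m)) = -4*(6 + U + 2*m) = -24 - 8*m - 4*U)
84 + o(-1, V(6, 5))*37 = 84 + (-24 - 8*(-1) - (-12)*5)*37 = 84 + (-24 + 8 - 4*(-15))*37 = 84 + (-24 + 8 + 60)*37 = 84 + 44*37 = 84 + 1628 = 1712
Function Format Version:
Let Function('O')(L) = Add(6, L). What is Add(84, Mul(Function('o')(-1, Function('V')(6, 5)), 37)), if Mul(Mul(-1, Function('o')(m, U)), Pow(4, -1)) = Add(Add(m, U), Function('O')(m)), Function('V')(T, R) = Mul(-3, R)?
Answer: 1712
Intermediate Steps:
Function('o')(m, U) = Add(-24, Mul(-8, m), Mul(-4, U)) (Function('o')(m, U) = Mul(-4, Add(Add(m, U), Add(6, m))) = Mul(-4, Add(Add(U, m), Add(6, m))) = Mul(-4, Add(6, U, Mul(2, m))) = Add(-24, Mul(-8, m), Mul(-4, U)))
Add(84, Mul(Function('o')(-1, Function('V')(6, 5)), 37)) = Add(84, Mul(Add(-24, Mul(-8, -1), Mul(-4, Mul(-3, 5))), 37)) = Add(84, Mul(Add(-24, 8, Mul(-4, -15)), 37)) = Add(84, Mul(Add(-24, 8, 60), 37)) = Add(84, Mul(44, 37)) = Add(84, 1628) = 1712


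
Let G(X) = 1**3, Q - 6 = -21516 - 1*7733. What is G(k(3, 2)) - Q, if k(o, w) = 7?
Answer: 29244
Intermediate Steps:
Q = -29243 (Q = 6 + (-21516 - 1*7733) = 6 + (-21516 - 7733) = 6 - 29249 = -29243)
G(X) = 1
G(k(3, 2)) - Q = 1 - 1*(-29243) = 1 + 29243 = 29244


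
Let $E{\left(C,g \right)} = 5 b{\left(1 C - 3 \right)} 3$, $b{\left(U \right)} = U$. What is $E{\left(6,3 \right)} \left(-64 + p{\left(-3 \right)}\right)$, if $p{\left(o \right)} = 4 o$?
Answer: $-3420$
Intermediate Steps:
$E{\left(C,g \right)} = -45 + 15 C$ ($E{\left(C,g \right)} = 5 \left(1 C - 3\right) 3 = 5 \left(C - 3\right) 3 = 5 \left(-3 + C\right) 3 = \left(-15 + 5 C\right) 3 = -45 + 15 C$)
$E{\left(6,3 \right)} \left(-64 + p{\left(-3 \right)}\right) = \left(-45 + 15 \cdot 6\right) \left(-64 + 4 \left(-3\right)\right) = \left(-45 + 90\right) \left(-64 - 12\right) = 45 \left(-76\right) = -3420$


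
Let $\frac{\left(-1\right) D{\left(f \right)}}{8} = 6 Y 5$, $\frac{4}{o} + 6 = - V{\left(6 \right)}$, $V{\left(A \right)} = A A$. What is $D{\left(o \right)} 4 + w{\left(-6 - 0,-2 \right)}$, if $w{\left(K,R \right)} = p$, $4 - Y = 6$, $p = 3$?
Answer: $1923$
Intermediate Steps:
$V{\left(A \right)} = A^{2}$
$Y = -2$ ($Y = 4 - 6 = -2$)
$w{\left(K,R \right)} = 3$
$o = - \frac{2}{21}$ ($o = \frac{4}{-6 - 6^{2}} = \frac{4}{-6 - 36} = \frac{4}{-42} = 4 \left(- \frac{1}{42}\right) = - \frac{2}{21} \approx -0.095238$)
$D{\left(f \right)} = 480$ ($D{\left(f \right)} = - 8 \cdot 6 \left(-2\right) 5 = - 8 \left(\left(-12\right) 5\right) = \left(-8\right) \left(-60\right) = 480$)
$D{\left(o \right)} 4 + w{\left(-6 - 0,-2 \right)} = 480 \cdot 4 + 3 = 1920 + 3 = 1923$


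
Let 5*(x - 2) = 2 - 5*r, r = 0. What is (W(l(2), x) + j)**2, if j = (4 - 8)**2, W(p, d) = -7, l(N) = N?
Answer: 81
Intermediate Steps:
x = 12/5 (x = 2 + (2 - 5*0)/5 = 2 + (2 + 0)/5 = 2 + (1/5)*2 = 2 + 2/5 = 12/5 ≈ 2.4000)
j = 16 (j = (-4)**2 = 16)
(W(l(2), x) + j)**2 = (-7 + 16)**2 = 9**2 = 81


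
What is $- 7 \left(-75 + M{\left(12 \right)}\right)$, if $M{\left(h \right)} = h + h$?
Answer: $357$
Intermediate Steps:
$M{\left(h \right)} = 2 h$
$- 7 \left(-75 + M{\left(12 \right)}\right) = - 7 \left(-75 + 2 \cdot 12\right) = - 7 \left(-75 + 24\right) = \left(-7\right) \left(-51\right) = 357$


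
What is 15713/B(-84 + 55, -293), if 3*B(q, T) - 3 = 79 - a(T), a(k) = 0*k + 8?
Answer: 47139/74 ≈ 637.01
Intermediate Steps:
a(k) = 8 (a(k) = 0 + 8 = 8)
B(q, T) = 74/3 (B(q, T) = 1 + (79 - 1*8)/3 = 1 + (79 - 8)/3 = 1 + (⅓)*71 = 1 + 71/3 = 74/3)
15713/B(-84 + 55, -293) = 15713/(74/3) = 15713*(3/74) = 47139/74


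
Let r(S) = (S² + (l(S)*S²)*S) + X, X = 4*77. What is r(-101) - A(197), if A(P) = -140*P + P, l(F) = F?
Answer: 104098293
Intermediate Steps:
X = 308
A(P) = -139*P
r(S) = 308 + S² + S⁴ (r(S) = (S² + (S*S²)*S) + 308 = (S² + S³*S) + 308 = (S² + S⁴) + 308 = 308 + S² + S⁴)
r(-101) - A(197) = (308 + (-101)² + (-101)⁴) - (-139)*197 = (308 + 10201 + 104060401) - 1*(-27383) = 104070910 + 27383 = 104098293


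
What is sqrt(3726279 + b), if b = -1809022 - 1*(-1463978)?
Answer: sqrt(3381235) ≈ 1838.8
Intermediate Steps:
b = -345044 (b = -1809022 + 1463978 = -345044)
sqrt(3726279 + b) = sqrt(3726279 - 345044) = sqrt(3381235)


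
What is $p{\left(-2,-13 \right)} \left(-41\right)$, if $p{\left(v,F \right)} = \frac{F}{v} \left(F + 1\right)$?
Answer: $3198$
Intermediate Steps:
$p{\left(v,F \right)} = \frac{F \left(1 + F\right)}{v}$ ($p{\left(v,F \right)} = \frac{F}{v} \left(1 + F\right) = \frac{F \left(1 + F\right)}{v}$)
$p{\left(-2,-13 \right)} \left(-41\right) = - \frac{13 \left(1 - 13\right)}{-2} \left(-41\right) = \left(-13\right) \left(- \frac{1}{2}\right) \left(-12\right) \left(-41\right) = \left(-78\right) \left(-41\right) = 3198$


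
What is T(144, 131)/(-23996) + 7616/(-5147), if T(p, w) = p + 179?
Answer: -184416017/123507412 ≈ -1.4932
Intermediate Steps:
T(p, w) = 179 + p
T(144, 131)/(-23996) + 7616/(-5147) = (179 + 144)/(-23996) + 7616/(-5147) = 323*(-1/23996) + 7616*(-1/5147) = -323/23996 - 7616/5147 = -184416017/123507412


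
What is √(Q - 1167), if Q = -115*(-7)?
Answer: I*√362 ≈ 19.026*I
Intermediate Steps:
Q = 805
√(Q - 1167) = √(805 - 1167) = √(-362) = I*√362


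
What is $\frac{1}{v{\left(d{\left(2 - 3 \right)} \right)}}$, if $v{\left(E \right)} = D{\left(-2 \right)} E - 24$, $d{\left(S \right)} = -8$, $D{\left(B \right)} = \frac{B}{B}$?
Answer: $- \frac{1}{32} \approx -0.03125$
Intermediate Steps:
$D{\left(B \right)} = 1$
$v{\left(E \right)} = -24 + E$ ($v{\left(E \right)} = 1 E - 24 = E - 24 = -24 + E$)
$\frac{1}{v{\left(d{\left(2 - 3 \right)} \right)}} = \frac{1}{-24 - 8} = \frac{1}{-32} = - \frac{1}{32}$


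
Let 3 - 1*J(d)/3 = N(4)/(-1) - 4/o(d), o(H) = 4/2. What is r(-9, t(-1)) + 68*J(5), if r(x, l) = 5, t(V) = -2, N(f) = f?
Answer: 1841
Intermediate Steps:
o(H) = 2 (o(H) = 4*(1/2) = 2)
J(d) = 27 (J(d) = 9 - 3*(4/(-1) - 4/2) = 9 - 3*(4*(-1) - 4*1/2) = 9 - 3*(-4 - 2) = 9 - 3*(-6) = 9 + 18 = 27)
r(-9, t(-1)) + 68*J(5) = 5 + 68*27 = 5 + 1836 = 1841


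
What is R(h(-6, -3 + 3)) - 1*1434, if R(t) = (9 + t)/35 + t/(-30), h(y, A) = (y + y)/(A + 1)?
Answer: -50179/35 ≈ -1433.7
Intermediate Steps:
h(y, A) = 2*y/(1 + A) (h(y, A) = (2*y)/(1 + A) = 2*y/(1 + A))
R(t) = 9/35 - t/210 (R(t) = (9 + t)*(1/35) + t*(-1/30) = (9/35 + t/35) - t/30 = 9/35 - t/210)
R(h(-6, -3 + 3)) - 1*1434 = (9/35 - (-6)/(105*(1 + (-3 + 3)))) - 1*1434 = (9/35 - (-6)/(105*(1 + 0))) - 1434 = (9/35 - (-6)/(105*1)) - 1434 = (9/35 - (-6)/105) - 1434 = (9/35 - 1/210*(-12)) - 1434 = (9/35 + 2/35) - 1434 = 11/35 - 1434 = -50179/35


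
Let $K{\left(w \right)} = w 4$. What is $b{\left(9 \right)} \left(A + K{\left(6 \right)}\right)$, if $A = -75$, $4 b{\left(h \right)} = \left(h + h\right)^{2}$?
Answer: $-4131$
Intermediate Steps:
$b{\left(h \right)} = h^{2}$ ($b{\left(h \right)} = \frac{\left(h + h\right)^{2}}{4} = \frac{\left(2 h\right)^{2}}{4} = \frac{4 h^{2}}{4} = h^{2}$)
$K{\left(w \right)} = 4 w$
$b{\left(9 \right)} \left(A + K{\left(6 \right)}\right) = 9^{2} \left(-75 + 4 \cdot 6\right) = 81 \left(-75 + 24\right) = 81 \left(-51\right) = -4131$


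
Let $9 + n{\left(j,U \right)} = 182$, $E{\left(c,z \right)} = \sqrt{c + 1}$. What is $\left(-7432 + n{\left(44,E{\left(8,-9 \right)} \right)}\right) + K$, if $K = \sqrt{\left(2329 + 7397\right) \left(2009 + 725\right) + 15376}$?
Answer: $-7259 + 2 \sqrt{6651565} \approx -2100.9$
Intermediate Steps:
$E{\left(c,z \right)} = \sqrt{1 + c}$
$n{\left(j,U \right)} = 173$ ($n{\left(j,U \right)} = -9 + 182 = 173$)
$K = 2 \sqrt{6651565}$ ($K = \sqrt{9726 \cdot 2734 + 15376} = \sqrt{26590884 + 15376} = \sqrt{26606260} = 2 \sqrt{6651565} \approx 5158.1$)
$\left(-7432 + n{\left(44,E{\left(8,-9 \right)} \right)}\right) + K = \left(-7432 + 173\right) + 2 \sqrt{6651565} = -7259 + 2 \sqrt{6651565}$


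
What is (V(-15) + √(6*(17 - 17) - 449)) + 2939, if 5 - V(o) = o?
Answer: 2959 + I*√449 ≈ 2959.0 + 21.19*I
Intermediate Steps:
V(o) = 5 - o
(V(-15) + √(6*(17 - 17) - 449)) + 2939 = ((5 - 1*(-15)) + √(6*(17 - 17) - 449)) + 2939 = ((5 + 15) + √(6*0 - 449)) + 2939 = (20 + √(0 - 449)) + 2939 = (20 + √(-449)) + 2939 = (20 + I*√449) + 2939 = 2959 + I*√449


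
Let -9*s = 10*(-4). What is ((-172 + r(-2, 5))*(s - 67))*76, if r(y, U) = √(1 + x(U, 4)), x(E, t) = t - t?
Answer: 812972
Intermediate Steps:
x(E, t) = 0
s = 40/9 (s = -10*(-4)/9 = -⅑*(-40) = 40/9 ≈ 4.4444)
r(y, U) = 1 (r(y, U) = √(1 + 0) = √1 = 1)
((-172 + r(-2, 5))*(s - 67))*76 = ((-172 + 1)*(40/9 - 67))*76 = -171*(-563/9)*76 = 10697*76 = 812972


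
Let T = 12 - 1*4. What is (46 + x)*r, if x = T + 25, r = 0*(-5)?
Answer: 0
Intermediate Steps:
r = 0
T = 8 (T = 12 - 4 = 8)
x = 33 (x = 8 + 25 = 33)
(46 + x)*r = (46 + 33)*0 = 79*0 = 0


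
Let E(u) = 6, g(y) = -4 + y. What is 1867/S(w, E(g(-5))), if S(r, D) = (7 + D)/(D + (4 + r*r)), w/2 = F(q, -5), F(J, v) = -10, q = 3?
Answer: 765470/13 ≈ 58882.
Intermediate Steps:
w = -20 (w = 2*(-10) = -20)
S(r, D) = (7 + D)/(4 + D + r²) (S(r, D) = (7 + D)/(D + (4 + r²)) = (7 + D)/(4 + D + r²))
1867/S(w, E(g(-5))) = 1867/(((7 + 6)/(4 + 6 + (-20)²))) = 1867/((13/(4 + 6 + 400))) = 1867/((13/410)) = 1867/(((1/410)*13)) = 1867/(13/410) = 1867*(410/13) = 765470/13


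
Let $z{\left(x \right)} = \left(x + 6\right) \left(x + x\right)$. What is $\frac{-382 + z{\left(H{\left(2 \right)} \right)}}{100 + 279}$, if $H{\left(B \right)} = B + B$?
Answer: $- \frac{302}{379} \approx -0.79683$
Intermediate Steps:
$H{\left(B \right)} = 2 B$
$z{\left(x \right)} = 2 x \left(6 + x\right)$ ($z{\left(x \right)} = \left(6 + x\right) 2 x = 2 x \left(6 + x\right)$)
$\frac{-382 + z{\left(H{\left(2 \right)} \right)}}{100 + 279} = \frac{-382 + 2 \cdot 2 \cdot 2 \left(6 + 2 \cdot 2\right)}{100 + 279} = \frac{-382 + 2 \cdot 4 \left(6 + 4\right)}{379} = \left(-382 + 2 \cdot 4 \cdot 10\right) \frac{1}{379} = \left(-382 + 80\right) \frac{1}{379} = \left(-302\right) \frac{1}{379} = - \frac{302}{379}$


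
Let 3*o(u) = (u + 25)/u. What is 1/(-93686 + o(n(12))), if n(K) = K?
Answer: -36/3372659 ≈ -1.0674e-5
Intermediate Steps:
o(u) = (25 + u)/(3*u) (o(u) = ((u + 25)/u)/3 = ((25 + u)/u)/3 = (25 + u)/(3*u))
1/(-93686 + o(n(12))) = 1/(-93686 + (⅓)*(25 + 12)/12) = 1/(-93686 + (⅓)*(1/12)*37) = 1/(-93686 + 37/36) = 1/(-3372659/36) = -36/3372659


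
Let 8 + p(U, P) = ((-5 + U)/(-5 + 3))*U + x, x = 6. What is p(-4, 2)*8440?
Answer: -168800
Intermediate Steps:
p(U, P) = -2 + U*(5/2 - U/2) (p(U, P) = -8 + (((-5 + U)/(-5 + 3))*U + 6) = -8 + (((-5 + U)/(-2))*U + 6) = -8 + (((-5 + U)*(-½))*U + 6) = -8 + ((5/2 - U/2)*U + 6) = -8 + (U*(5/2 - U/2) + 6) = -8 + (6 + U*(5/2 - U/2)) = -2 + U*(5/2 - U/2))
p(-4, 2)*8440 = (-2 - ½*(-4)² + (5/2)*(-4))*8440 = (-2 - ½*16 - 10)*8440 = (-2 - 8 - 10)*8440 = -20*8440 = -168800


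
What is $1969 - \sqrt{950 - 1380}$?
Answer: $1969 - i \sqrt{430} \approx 1969.0 - 20.736 i$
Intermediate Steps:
$1969 - \sqrt{950 - 1380} = 1969 - \sqrt{-430} = 1969 - i \sqrt{430}$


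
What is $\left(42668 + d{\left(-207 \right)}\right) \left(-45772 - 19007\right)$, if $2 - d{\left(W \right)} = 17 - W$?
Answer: $-2749609434$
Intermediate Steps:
$d{\left(W \right)} = -15 + W$ ($d{\left(W \right)} = 2 - \left(17 - W\right) = 2 + \left(-17 + W\right) = -15 + W$)
$\left(42668 + d{\left(-207 \right)}\right) \left(-45772 - 19007\right) = \left(42668 - 222\right) \left(-45772 - 19007\right) = \left(42668 - 222\right) \left(-64779\right) = 42446 \left(-64779\right) = -2749609434$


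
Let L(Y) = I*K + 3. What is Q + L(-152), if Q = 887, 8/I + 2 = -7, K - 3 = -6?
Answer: 2678/3 ≈ 892.67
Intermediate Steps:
K = -3 (K = 3 - 6 = -3)
I = -8/9 (I = 8/(-2 - 7) = 8/(-9) = 8*(-1/9) = -8/9 ≈ -0.88889)
L(Y) = 17/3 (L(Y) = -8/9*(-3) + 3 = 8/3 + 3 = 17/3)
Q + L(-152) = 887 + 17/3 = 2678/3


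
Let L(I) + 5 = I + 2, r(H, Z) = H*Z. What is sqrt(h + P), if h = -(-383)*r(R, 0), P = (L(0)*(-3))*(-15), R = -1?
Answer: 3*I*sqrt(15) ≈ 11.619*I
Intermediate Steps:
L(I) = -3 + I (L(I) = -5 + (I + 2) = -5 + (2 + I) = -3 + I)
P = -135 (P = ((-3 + 0)*(-3))*(-15) = -3*(-3)*(-15) = 9*(-15) = -135)
h = 0 (h = -(-383)*(-1*0) = -(-383)*0 = -1*0 = 0)
sqrt(h + P) = sqrt(0 - 135) = sqrt(-135) = 3*I*sqrt(15)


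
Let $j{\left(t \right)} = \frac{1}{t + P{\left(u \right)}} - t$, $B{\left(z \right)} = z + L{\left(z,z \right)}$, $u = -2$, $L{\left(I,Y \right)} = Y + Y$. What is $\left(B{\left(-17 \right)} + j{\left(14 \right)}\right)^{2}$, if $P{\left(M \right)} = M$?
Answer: $\frac{606841}{144} \approx 4214.2$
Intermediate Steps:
$L{\left(I,Y \right)} = 2 Y$
$B{\left(z \right)} = 3 z$ ($B{\left(z \right)} = z + 2 z = 3 z$)
$j{\left(t \right)} = \frac{1}{-2 + t} - t$ ($j{\left(t \right)} = \frac{1}{t - 2} - t = \frac{1}{-2 + t} - t$)
$\left(B{\left(-17 \right)} + j{\left(14 \right)}\right)^{2} = \left(3 \left(-17\right) + \frac{1 - 14^{2} + 2 \cdot 14}{-2 + 14}\right)^{2} = \left(-51 + \frac{1 - 196 + 28}{12}\right)^{2} = \left(-51 + \frac{1}{12} \left(-167\right)\right)^{2} = \left(-51 - \frac{167}{12}\right)^{2} = \left(- \frac{779}{12}\right)^{2} = \frac{606841}{144}$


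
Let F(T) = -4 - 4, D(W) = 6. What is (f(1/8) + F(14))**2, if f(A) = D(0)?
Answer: 4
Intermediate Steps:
f(A) = 6
F(T) = -8
(f(1/8) + F(14))**2 = (6 - 8)**2 = (-2)**2 = 4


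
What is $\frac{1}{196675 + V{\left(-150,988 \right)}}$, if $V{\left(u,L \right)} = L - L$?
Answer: $\frac{1}{196675} \approx 5.0845 \cdot 10^{-6}$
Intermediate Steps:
$V{\left(u,L \right)} = 0$
$\frac{1}{196675 + V{\left(-150,988 \right)}} = \frac{1}{196675 + 0} = \frac{1}{196675}$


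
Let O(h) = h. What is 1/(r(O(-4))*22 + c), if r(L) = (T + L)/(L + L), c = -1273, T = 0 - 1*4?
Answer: -1/1251 ≈ -0.00079936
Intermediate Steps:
T = -4 (T = 0 - 4 = -4)
r(L) = (-4 + L)/(2*L) (r(L) = (-4 + L)/(L + L) = (-4 + L)/((2*L)) = (-4 + L)*(1/(2*L)) = (-4 + L)/(2*L))
1/(r(O(-4))*22 + c) = 1/(((1/2)*(-4 - 4)/(-4))*22 - 1273) = 1/(((1/2)*(-1/4)*(-8))*22 - 1273) = 1/(1*22 - 1273) = 1/(22 - 1273) = 1/(-1251) = -1/1251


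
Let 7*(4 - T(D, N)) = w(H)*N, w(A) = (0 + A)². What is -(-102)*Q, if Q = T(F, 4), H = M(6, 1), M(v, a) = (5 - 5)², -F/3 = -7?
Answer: 408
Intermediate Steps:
F = 21 (F = -3*(-7) = 21)
M(v, a) = 0 (M(v, a) = 0² = 0)
H = 0
w(A) = A²
T(D, N) = 4 (T(D, N) = 4 - 0²*N/7 = 4 - 0*N = 4 - ⅐*0 = 4 + 0 = 4)
Q = 4
-(-102)*Q = -(-102)*4 = -1*(-408) = 408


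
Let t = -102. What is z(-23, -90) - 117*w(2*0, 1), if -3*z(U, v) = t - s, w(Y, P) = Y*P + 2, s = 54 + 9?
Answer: -179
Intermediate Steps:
s = 63
w(Y, P) = 2 + P*Y (w(Y, P) = P*Y + 2 = 2 + P*Y)
z(U, v) = 55 (z(U, v) = -(-102 - 1*63)/3 = -(-102 - 63)/3 = -⅓*(-165) = 55)
z(-23, -90) - 117*w(2*0, 1) = 55 - 117*(2 + 1*(2*0)) = 55 - 117*(2 + 1*0) = 55 - 117*(2 + 0) = 55 - 117*2 = 55 - 234 = -179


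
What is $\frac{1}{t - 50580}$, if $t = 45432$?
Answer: $- \frac{1}{5148} \approx -0.00019425$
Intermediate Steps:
$\frac{1}{t - 50580} = \frac{1}{45432 - 50580} = \frac{1}{-5148} = - \frac{1}{5148}$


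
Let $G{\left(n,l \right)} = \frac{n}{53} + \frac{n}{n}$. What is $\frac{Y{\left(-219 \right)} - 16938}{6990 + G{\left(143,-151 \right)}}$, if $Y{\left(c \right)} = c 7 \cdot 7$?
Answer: $- \frac{1466457}{370666} \approx -3.9563$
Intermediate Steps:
$Y{\left(c \right)} = 49 c$ ($Y{\left(c \right)} = 7 c 7 = 49 c$)
$G{\left(n,l \right)} = 1 + \frac{n}{53}$ ($G{\left(n,l \right)} = n \frac{1}{53} + 1 = \frac{n}{53} + 1 = 1 + \frac{n}{53}$)
$\frac{Y{\left(-219 \right)} - 16938}{6990 + G{\left(143,-151 \right)}} = \frac{49 \left(-219\right) - 16938}{6990 + \left(1 + \frac{1}{53} \cdot 143\right)} = \frac{-10731 - 16938}{6990 + \left(1 + \frac{143}{53}\right)} = - \frac{27669}{6990 + \frac{196}{53}} = - \frac{27669}{\frac{370666}{53}} = \left(-27669\right) \frac{53}{370666} = - \frac{1466457}{370666}$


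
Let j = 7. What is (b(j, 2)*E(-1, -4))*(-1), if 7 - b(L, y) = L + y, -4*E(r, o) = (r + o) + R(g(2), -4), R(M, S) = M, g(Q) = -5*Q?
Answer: 15/2 ≈ 7.5000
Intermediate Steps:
E(r, o) = 5/2 - o/4 - r/4 (E(r, o) = -((r + o) - 5*2)/4 = -((o + r) - 10)/4 = -(-10 + o + r)/4 = 5/2 - o/4 - r/4)
b(L, y) = 7 - L - y (b(L, y) = 7 - (L + y) = 7 + (-L - y) = 7 - L - y)
(b(j, 2)*E(-1, -4))*(-1) = ((7 - 1*7 - 1*2)*(5/2 - 1/4*(-4) - 1/4*(-1)))*(-1) = ((7 - 7 - 2)*(5/2 + 1 + 1/4))*(-1) = -2*15/4*(-1) = -15/2*(-1) = 15/2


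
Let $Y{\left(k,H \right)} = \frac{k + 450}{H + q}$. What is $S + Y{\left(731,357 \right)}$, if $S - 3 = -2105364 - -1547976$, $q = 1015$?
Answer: $- \frac{764731039}{1372} \approx -5.5738 \cdot 10^{5}$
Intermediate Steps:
$Y{\left(k,H \right)} = \frac{450 + k}{1015 + H}$ ($Y{\left(k,H \right)} = \frac{k + 450}{H + 1015} = \frac{450 + k}{1015 + H}$)
$S = -557385$ ($S = 3 - 557388 = -557385$)
$S + Y{\left(731,357 \right)} = -557385 + \frac{450 + 731}{1015 + 357} = -557385 + \frac{1}{1372} \cdot 1181 = -557385 + \frac{1181}{1372} = - \frac{764731039}{1372}$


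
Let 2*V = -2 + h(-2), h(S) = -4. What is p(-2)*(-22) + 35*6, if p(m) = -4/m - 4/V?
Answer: 410/3 ≈ 136.67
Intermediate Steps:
V = -3 (V = (-2 - 4)/2 = (½)*(-6) = -3)
p(m) = 4/3 - 4/m (p(m) = -4/m - 4/(-3) = -4/m - 4*(-⅓) = -4/m + 4/3 = 4/3 - 4/m)
p(-2)*(-22) + 35*6 = (4/3 - 4/(-2))*(-22) + 35*6 = (4/3 - 4*(-½))*(-22) + 210 = (4/3 + 2)*(-22) + 210 = (10/3)*(-22) + 210 = -220/3 + 210 = 410/3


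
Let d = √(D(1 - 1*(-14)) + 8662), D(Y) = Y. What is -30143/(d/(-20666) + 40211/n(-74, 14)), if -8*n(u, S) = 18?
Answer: 18635742375909666768/11048989987395723979 - 50457754278*√8677/11048989987395723979 ≈ 1.6866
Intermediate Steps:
n(u, S) = -9/4 (n(u, S) = -⅛*18 = -9/4)
d = √8677 (d = √((1 - 1*(-14)) + 8662) = √((1 + 14) + 8662) = √(15 + 8662) = √8677 ≈ 93.150)
-30143/(d/(-20666) + 40211/n(-74, 14)) = -30143/(√8677/(-20666) + 40211/(-9/4)) = -30143/(√8677*(-1/20666) + 40211*(-4/9)) = -30143/(-√8677/20666 - 160844/9) = -30143/(-160844/9 - √8677/20666)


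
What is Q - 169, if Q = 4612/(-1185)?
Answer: -204877/1185 ≈ -172.89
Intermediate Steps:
Q = -4612/1185 (Q = 4612*(-1/1185) = -4612/1185 ≈ -3.8920)
Q - 169 = -4612/1185 - 169 = -204877/1185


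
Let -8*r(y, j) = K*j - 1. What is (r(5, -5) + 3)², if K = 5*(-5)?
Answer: 625/4 ≈ 156.25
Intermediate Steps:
K = -25
r(y, j) = ⅛ + 25*j/8 (r(y, j) = -(-25*j - 1)/8 = -(-1 - 25*j)/8 = ⅛ + 25*j/8)
(r(5, -5) + 3)² = ((⅛ + (25/8)*(-5)) + 3)² = ((⅛ - 125/8) + 3)² = (-31/2 + 3)² = (-25/2)² = 625/4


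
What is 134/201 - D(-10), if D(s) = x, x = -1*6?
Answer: 20/3 ≈ 6.6667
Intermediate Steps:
x = -6
D(s) = -6
134/201 - D(-10) = 134/201 - 1*(-6) = 134*(1/201) + 6 = ⅔ + 6 = 20/3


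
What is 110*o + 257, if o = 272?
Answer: 30177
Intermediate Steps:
110*o + 257 = 110*272 + 257 = 29920 + 257 = 30177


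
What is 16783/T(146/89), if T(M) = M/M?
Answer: 16783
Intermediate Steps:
T(M) = 1
16783/T(146/89) = 16783/1 = 16783*1 = 16783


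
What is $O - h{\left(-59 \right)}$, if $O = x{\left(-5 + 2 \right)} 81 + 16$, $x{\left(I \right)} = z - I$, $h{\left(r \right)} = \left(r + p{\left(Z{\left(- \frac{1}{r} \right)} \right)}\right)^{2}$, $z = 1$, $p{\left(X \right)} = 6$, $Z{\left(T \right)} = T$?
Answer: $-2469$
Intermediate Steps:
$h{\left(r \right)} = \left(6 + r\right)^{2}$ ($h{\left(r \right)} = \left(r + 6\right)^{2} = \left(6 + r\right)^{2}$)
$x{\left(I \right)} = 1 - I$
$O = 340$ ($O = \left(1 - \left(-5 + 2\right)\right) 81 + 16 = \left(1 - -3\right) 81 + 16 = \left(1 + 3\right) 81 + 16 = 4 \cdot 81 + 16 = 324 + 16 = 340$)
$O - h{\left(-59 \right)} = 340 - \left(6 - 59\right)^{2} = 340 - \left(-53\right)^{2} = 340 - 2809 = -2469$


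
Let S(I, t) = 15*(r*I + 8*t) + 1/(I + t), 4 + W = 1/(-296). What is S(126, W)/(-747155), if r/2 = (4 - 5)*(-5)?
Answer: -24610560227/998279025585 ≈ -0.024653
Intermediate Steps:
r = 10 (r = 2*((4 - 5)*(-5)) = 2*(-1*(-5)) = 2*5 = 10)
W = -1185/296 (W = -4 + 1/(-296) = -4 - 1/296 = -1185/296 ≈ -4.0034)
S(I, t) = 1/(I + t) + 120*t + 150*I (S(I, t) = 15*(10*I + 8*t) + 1/(I + t) = 15*(8*t + 10*I) + 1/(I + t) = (120*t + 150*I) + 1/(I + t) = 1/(I + t) + 120*t + 150*I)
S(126, W)/(-747155) = ((1 + 120*(-1185/296)² + 150*126² + 270*126*(-1185/296))/(126 - 1185/296))/(-747155) = ((1 + 120*(1404225/87616) + 150*15876 - 10078425/74)/(36111/296))*(-1/747155) = (296*(1 + 21063375/10952 + 2381400 - 10078425/74)/36111)*(-1/747155) = ((296/36111)*(24610560227/10952))*(-1/747155) = (24610560227/1336107)*(-1/747155) = -24610560227/998279025585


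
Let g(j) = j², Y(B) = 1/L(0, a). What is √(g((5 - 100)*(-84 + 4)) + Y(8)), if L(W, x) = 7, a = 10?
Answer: 29*√3365327/7 ≈ 7600.0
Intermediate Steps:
Y(B) = ⅐ (Y(B) = 1/7 = ⅐)
√(g((5 - 100)*(-84 + 4)) + Y(8)) = √(((5 - 100)*(-84 + 4))² + ⅐) = √((-95*(-80))² + ⅐) = √(7600² + ⅐) = √(57760000 + ⅐) = √(404320001/7) = 29*√3365327/7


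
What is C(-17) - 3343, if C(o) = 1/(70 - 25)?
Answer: -150434/45 ≈ -3343.0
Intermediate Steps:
C(o) = 1/45
C(-17) - 3343 = 1/45 - 3343 = -150434/45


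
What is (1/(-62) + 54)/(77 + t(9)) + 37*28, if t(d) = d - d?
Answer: 4949211/4774 ≈ 1036.7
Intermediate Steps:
t(d) = 0
(1/(-62) + 54)/(77 + t(9)) + 37*28 = (1/(-62) + 54)/(77 + 0) + 37*28 = (-1/62 + 54)/77 + 1036 = (3347/62)*(1/77) + 1036 = 3347/4774 + 1036 = 4949211/4774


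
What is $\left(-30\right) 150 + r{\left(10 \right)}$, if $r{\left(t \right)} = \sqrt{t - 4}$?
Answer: $-4500 + \sqrt{6} \approx -4497.5$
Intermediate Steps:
$r{\left(t \right)} = \sqrt{-4 + t}$
$\left(-30\right) 150 + r{\left(10 \right)} = \left(-30\right) 150 + \sqrt{-4 + 10} = -4500 + \sqrt{6}$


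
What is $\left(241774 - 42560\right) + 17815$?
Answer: $217029$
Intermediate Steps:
$\left(241774 - 42560\right) + 17815 = 199214 + 17815 = 217029$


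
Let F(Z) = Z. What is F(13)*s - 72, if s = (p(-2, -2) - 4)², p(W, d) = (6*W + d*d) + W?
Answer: 2476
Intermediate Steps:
p(W, d) = d² + 7*W (p(W, d) = (6*W + d²) + W = (d² + 6*W) + W = d² + 7*W)
s = 196 (s = (((-2)² + 7*(-2)) - 4)² = ((4 - 14) - 4)² = (-10 - 4)² = (-14)² = 196)
F(13)*s - 72 = 13*196 - 72 = 2548 - 72 = 2476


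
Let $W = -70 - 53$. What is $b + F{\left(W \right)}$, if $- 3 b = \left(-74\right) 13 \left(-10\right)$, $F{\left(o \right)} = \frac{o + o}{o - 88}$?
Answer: $- \frac{2029082}{633} \approx -3205.5$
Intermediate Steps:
$W = -123$
$F{\left(o \right)} = \frac{2 o}{-88 + o}$
$b = - \frac{9620}{3}$ ($b = - \frac{\left(-74\right) 13 \left(-10\right)}{3} = - \frac{\left(-962\right) \left(-10\right)}{3} = \left(- \frac{1}{3}\right) 9620 = - \frac{9620}{3} \approx -3206.7$)
$b + F{\left(W \right)} = - \frac{9620}{3} + 2 \left(-123\right) \frac{1}{-88 - 123} = - \frac{9620}{3} + 2 \left(-123\right) \frac{1}{-211} = - \frac{9620}{3} + 2 \left(-123\right) \left(- \frac{1}{211}\right) = - \frac{9620}{3} + \frac{246}{211} = - \frac{2029082}{633}$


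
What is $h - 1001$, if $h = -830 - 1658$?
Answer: $-3489$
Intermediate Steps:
$h = -2488$
$h - 1001 = -2488 - 1001 = -3489$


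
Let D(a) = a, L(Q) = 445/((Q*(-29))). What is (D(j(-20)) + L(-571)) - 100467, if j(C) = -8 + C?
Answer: -1664096260/16559 ≈ -1.0050e+5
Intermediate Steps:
L(Q) = -445/(29*Q) (L(Q) = 445/((-29*Q)) = 445*(-1/(29*Q)) = -445/(29*Q))
(D(j(-20)) + L(-571)) - 100467 = ((-8 - 20) - 445/29/(-571)) - 100467 = (-28 - 445/29*(-1/571)) - 100467 = (-28 + 445/16559) - 100467 = -463207/16559 - 100467 = -1664096260/16559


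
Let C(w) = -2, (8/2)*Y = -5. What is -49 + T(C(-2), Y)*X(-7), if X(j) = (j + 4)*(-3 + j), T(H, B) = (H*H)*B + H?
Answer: -259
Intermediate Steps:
Y = -5/4 (Y = (¼)*(-5) = -5/4 ≈ -1.2500)
T(H, B) = H + B*H² (T(H, B) = H²*B + H = B*H² + H = H + B*H²)
X(j) = (-3 + j)*(4 + j) (X(j) = (4 + j)*(-3 + j) = (-3 + j)*(4 + j))
-49 + T(C(-2), Y)*X(-7) = -49 + (-2*(1 - 5/4*(-2)))*(-12 - 7 + (-7)²) = -49 + (-2*(1 + 5/2))*(-12 - 7 + 49) = -49 - 2*7/2*30 = -49 - 7*30 = -49 - 210 = -259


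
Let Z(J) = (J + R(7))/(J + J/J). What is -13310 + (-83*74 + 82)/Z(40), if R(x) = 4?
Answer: -208525/11 ≈ -18957.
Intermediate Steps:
Z(J) = (4 + J)/(1 + J) (Z(J) = (J + 4)/(J + J/J) = (4 + J)/(J + 1) = (4 + J)/(1 + J))
-13310 + (-83*74 + 82)/Z(40) = -13310 + (-83*74 + 82)/(((4 + 40)/(1 + 40))) = -13310 + (-6142 + 82)/((44/41)) = -13310 - 6060/((1/41)*44) = -13310 - 6060/44/41 = -13310 - 6060*41/44 = -13310 - 62115/11 = -208525/11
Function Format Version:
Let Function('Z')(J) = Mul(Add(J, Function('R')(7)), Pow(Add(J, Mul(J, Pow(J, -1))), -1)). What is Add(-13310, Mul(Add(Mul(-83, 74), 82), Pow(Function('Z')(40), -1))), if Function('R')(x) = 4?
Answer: Rational(-208525, 11) ≈ -18957.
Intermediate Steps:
Function('Z')(J) = Mul(Pow(Add(1, J), -1), Add(4, J)) (Function('Z')(J) = Mul(Add(J, 4), Pow(Add(J, Mul(J, Pow(J, -1))), -1)) = Mul(Add(4, J), Pow(Add(J, 1), -1)) = Mul(Add(4, J), Pow(Add(1, J), -1)) = Mul(Pow(Add(1, J), -1), Add(4, J)))
Add(-13310, Mul(Add(Mul(-83, 74), 82), Pow(Function('Z')(40), -1))) = Add(-13310, Mul(Add(Mul(-83, 74), 82), Pow(Mul(Pow(Add(1, 40), -1), Add(4, 40)), -1))) = Add(-13310, Mul(Add(-6142, 82), Pow(Mul(Pow(41, -1), 44), -1))) = Add(-13310, Mul(-6060, Pow(Mul(Rational(1, 41), 44), -1))) = Add(-13310, Mul(-6060, Pow(Rational(44, 41), -1))) = Add(-13310, Mul(-6060, Rational(41, 44))) = Add(-13310, Rational(-62115, 11)) = Rational(-208525, 11)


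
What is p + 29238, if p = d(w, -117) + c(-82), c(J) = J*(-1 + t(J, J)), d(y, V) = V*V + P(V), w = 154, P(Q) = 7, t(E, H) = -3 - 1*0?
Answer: 43262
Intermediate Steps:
t(E, H) = -3 (t(E, H) = -3 + 0 = -3)
d(y, V) = 7 + V**2 (d(y, V) = V*V + 7 = V**2 + 7 = 7 + V**2)
c(J) = -4*J (c(J) = J*(-1 - 3) = J*(-4) = -4*J)
p = 14024 (p = (7 + (-117)**2) - 4*(-82) = (7 + 13689) + 328 = 13696 + 328 = 14024)
p + 29238 = 14024 + 29238 = 43262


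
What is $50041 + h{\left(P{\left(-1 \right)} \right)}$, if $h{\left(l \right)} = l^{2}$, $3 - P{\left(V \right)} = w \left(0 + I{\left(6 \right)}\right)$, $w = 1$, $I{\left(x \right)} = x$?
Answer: $50050$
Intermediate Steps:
$P{\left(V \right)} = -3$ ($P{\left(V \right)} = 3 - 1 \left(0 + 6\right) = 3 - 1 \cdot 6 = 3 - 6 = -3$)
$50041 + h{\left(P{\left(-1 \right)} \right)} = 50041 + \left(-3\right)^{2} = 50041 + 9 = 50050$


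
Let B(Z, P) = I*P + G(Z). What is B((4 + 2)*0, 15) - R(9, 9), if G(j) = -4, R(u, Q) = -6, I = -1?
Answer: -13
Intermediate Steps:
B(Z, P) = -4 - P (B(Z, P) = -P - 4 = -4 - P)
B((4 + 2)*0, 15) - R(9, 9) = (-4 - 1*15) - 1*(-6) = (-4 - 15) + 6 = -19 + 6 = -13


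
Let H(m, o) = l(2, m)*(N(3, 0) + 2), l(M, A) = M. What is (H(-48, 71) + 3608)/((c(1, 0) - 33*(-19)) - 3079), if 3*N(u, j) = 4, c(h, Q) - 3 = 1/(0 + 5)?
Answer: -13555/9183 ≈ -1.4761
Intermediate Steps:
c(h, Q) = 16/5 (c(h, Q) = 3 + 1/(0 + 5) = 3 + 1/5 = 3 + ⅕ = 16/5)
N(u, j) = 4/3 (N(u, j) = (⅓)*4 = 4/3)
H(m, o) = 20/3 (H(m, o) = 2*(4/3 + 2) = 2*(10/3) = 20/3)
(H(-48, 71) + 3608)/((c(1, 0) - 33*(-19)) - 3079) = (20/3 + 3608)/((16/5 - 33*(-19)) - 3079) = 10844/(3*((16/5 + 627) - 3079)) = 10844/(3*(3151/5 - 3079)) = 10844/(3*(-12244/5)) = (10844/3)*(-5/12244) = -13555/9183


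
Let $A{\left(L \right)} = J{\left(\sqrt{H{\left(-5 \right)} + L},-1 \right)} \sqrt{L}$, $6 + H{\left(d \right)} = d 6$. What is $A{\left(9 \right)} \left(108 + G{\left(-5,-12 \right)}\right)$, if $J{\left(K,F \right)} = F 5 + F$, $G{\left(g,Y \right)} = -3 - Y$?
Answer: $-2106$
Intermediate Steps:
$H{\left(d \right)} = -6 + 6 d$ ($H{\left(d \right)} = -6 + d 6 = -6 + 6 d$)
$J{\left(K,F \right)} = 6 F$ ($J{\left(K,F \right)} = 5 F + F = 6 F$)
$A{\left(L \right)} = - 6 \sqrt{L}$ ($A{\left(L \right)} = 6 \left(-1\right) \sqrt{L} = - 6 \sqrt{L}$)
$A{\left(9 \right)} \left(108 + G{\left(-5,-12 \right)}\right) = - 6 \sqrt{9} \left(108 - -9\right) = \left(-6\right) 3 \left(108 + \left(-3 + 12\right)\right) = - 18 \left(108 + 9\right) = \left(-18\right) 117 = -2106$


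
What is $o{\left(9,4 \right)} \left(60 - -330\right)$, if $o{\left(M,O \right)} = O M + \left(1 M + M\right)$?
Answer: $21060$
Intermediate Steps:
$o{\left(M,O \right)} = 2 M + M O$ ($o{\left(M,O \right)} = M O + \left(M + M\right) = M O + 2 M = 2 M + M O$)
$o{\left(9,4 \right)} \left(60 - -330\right) = 9 \left(2 + 4\right) \left(60 - -330\right) = 9 \cdot 6 \left(60 + 330\right) = 54 \cdot 390 = 21060$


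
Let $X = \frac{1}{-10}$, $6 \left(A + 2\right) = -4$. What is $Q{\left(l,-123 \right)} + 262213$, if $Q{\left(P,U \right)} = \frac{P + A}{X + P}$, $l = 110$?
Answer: $\frac{123502783}{471} \approx 2.6221 \cdot 10^{5}$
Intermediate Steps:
$A = - \frac{8}{3}$ ($A = -2 + \frac{1}{6} \left(-4\right) = -2 - \frac{2}{3} = - \frac{8}{3} \approx -2.6667$)
$X = - \frac{1}{10} \approx -0.1$
$Q{\left(P,U \right)} = \frac{- \frac{8}{3} + P}{- \frac{1}{10} + P}$ ($Q{\left(P,U \right)} = \frac{P - \frac{8}{3}}{- \frac{1}{10} + P} = \frac{- \frac{8}{3} + P}{- \frac{1}{10} + P}$)
$Q{\left(l,-123 \right)} + 262213 = \frac{10 \left(-8 + 3 \cdot 110\right)}{3 \left(-1 + 10 \cdot 110\right)} + 262213 = \frac{10 \left(-8 + 330\right)}{3 \left(-1 + 1100\right)} + 262213 = \frac{10}{3} \cdot \frac{1}{1099} \cdot 322 + 262213 = \frac{460}{471} + 262213 = \frac{123502783}{471}$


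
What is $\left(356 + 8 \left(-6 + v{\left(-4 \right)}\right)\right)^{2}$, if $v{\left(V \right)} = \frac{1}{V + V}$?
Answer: $94249$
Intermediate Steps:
$v{\left(V \right)} = \frac{1}{2 V}$
$\left(356 + 8 \left(-6 + v{\left(-4 \right)}\right)\right)^{2} = \left(356 + 8 \left(-6 + \frac{1}{2 \left(-4\right)}\right)\right)^{2} = \left(356 + 8 \left(-6 + \frac{1}{2} \left(- \frac{1}{4}\right)\right)\right)^{2} = \left(356 + 8 \left(-6 - \frac{1}{8}\right)\right)^{2} = \left(356 + 8 \left(- \frac{49}{8}\right)\right)^{2} = \left(356 - 49\right)^{2} = 307^{2} = 94249$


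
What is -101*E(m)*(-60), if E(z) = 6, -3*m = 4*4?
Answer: 36360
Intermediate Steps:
m = -16/3 (m = -4*4/3 = -⅓*16 = -16/3 ≈ -5.3333)
-101*E(m)*(-60) = -101*6*(-60) = -606*(-60) = -1*(-36360) = 36360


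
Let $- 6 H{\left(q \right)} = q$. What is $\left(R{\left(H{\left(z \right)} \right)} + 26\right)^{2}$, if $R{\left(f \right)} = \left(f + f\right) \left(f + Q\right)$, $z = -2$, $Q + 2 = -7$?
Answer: $\frac{33124}{81} \approx 408.94$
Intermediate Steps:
$Q = -9$ ($Q = -2 - 7 = -9$)
$H{\left(q \right)} = - \frac{q}{6}$
$R{\left(f \right)} = 2 f \left(-9 + f\right)$ ($R{\left(f \right)} = \left(f + f\right) \left(f - 9\right) = 2 f \left(-9 + f\right)$)
$\left(R{\left(H{\left(z \right)} \right)} + 26\right)^{2} = \left(2 \left(\left(- \frac{1}{6}\right) \left(-2\right)\right) \left(-9 - - \frac{1}{3}\right) + 26\right)^{2} = \left(2 \cdot \frac{1}{3} \left(-9 + \frac{1}{3}\right) + 26\right)^{2} = \left(2 \cdot \frac{1}{3} \left(- \frac{26}{3}\right) + 26\right)^{2} = \left(- \frac{52}{9} + 26\right)^{2} = \left(\frac{182}{9}\right)^{2} = \frac{33124}{81}$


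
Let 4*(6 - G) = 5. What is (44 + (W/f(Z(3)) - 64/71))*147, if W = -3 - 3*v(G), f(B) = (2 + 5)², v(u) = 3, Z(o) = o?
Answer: 447264/71 ≈ 6299.5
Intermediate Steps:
G = 19/4 (G = 6 - ¼*5 = 6 - 5/4 = 19/4 ≈ 4.7500)
f(B) = 49 (f(B) = 7² = 49)
W = -12 (W = -3 - 3*3 = -3 - 9 = -12)
(44 + (W/f(Z(3)) - 64/71))*147 = (44 + (-12/49 - 64/71))*147 = (44 - 3988/3479)*147 = (149088/3479)*147 = 447264/71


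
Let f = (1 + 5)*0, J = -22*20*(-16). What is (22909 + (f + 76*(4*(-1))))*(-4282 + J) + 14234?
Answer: 62358824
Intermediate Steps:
J = 7040 (J = -440*(-16) = 7040)
f = 0 (f = 6*0 = 0)
(22909 + (f + 76*(4*(-1))))*(-4282 + J) + 14234 = (22909 + (0 + 76*(4*(-1))))*(-4282 + 7040) + 14234 = (22909 + (0 + 76*(-4)))*2758 + 14234 = (22909 + (0 - 304))*2758 + 14234 = (22909 - 304)*2758 + 14234 = 22605*2758 + 14234 = 62344590 + 14234 = 62358824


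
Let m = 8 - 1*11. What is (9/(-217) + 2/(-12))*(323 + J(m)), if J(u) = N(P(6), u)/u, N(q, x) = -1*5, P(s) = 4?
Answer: -131977/1953 ≈ -67.577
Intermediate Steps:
N(q, x) = -5
m = -3 (m = 8 - 11 = -3)
J(u) = -5/u
(9/(-217) + 2/(-12))*(323 + J(m)) = (9/(-217) + 2/(-12))*(323 - 5/(-3)) = (9*(-1/217) + 2*(-1/12))*(323 - 5*(-⅓)) = (-9/217 - ⅙)*(323 + 5/3) = -271/1302*974/3 = -131977/1953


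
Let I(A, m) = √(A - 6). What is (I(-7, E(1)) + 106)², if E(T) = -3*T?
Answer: (106 + I*√13)² ≈ 11223.0 + 764.38*I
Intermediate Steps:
I(A, m) = √(-6 + A)
(I(-7, E(1)) + 106)² = (√(-6 - 7) + 106)² = (√(-13) + 106)² = (I*√13 + 106)² = (106 + I*√13)²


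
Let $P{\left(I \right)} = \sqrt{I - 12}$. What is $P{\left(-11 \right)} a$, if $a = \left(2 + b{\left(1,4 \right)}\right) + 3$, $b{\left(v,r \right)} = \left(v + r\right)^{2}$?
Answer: $30 i \sqrt{23} \approx 143.88 i$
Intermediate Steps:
$P{\left(I \right)} = \sqrt{-12 + I}$
$b{\left(v,r \right)} = \left(r + v\right)^{2}$
$a = 30$ ($a = \left(2 + \left(4 + 1\right)^{2}\right) + 3 = \left(2 + 5^{2}\right) + 3 = \left(2 + 25\right) + 3 = 27 + 3 = 30$)
$P{\left(-11 \right)} a = \sqrt{-12 - 11} \cdot 30 = \sqrt{-23} \cdot 30 = i \sqrt{23} \cdot 30 = 30 i \sqrt{23}$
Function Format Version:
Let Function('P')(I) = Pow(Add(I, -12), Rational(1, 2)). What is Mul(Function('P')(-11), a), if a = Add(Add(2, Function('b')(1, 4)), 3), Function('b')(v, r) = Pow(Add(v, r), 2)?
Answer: Mul(30, I, Pow(23, Rational(1, 2))) ≈ Mul(143.88, I)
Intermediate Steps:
Function('P')(I) = Pow(Add(-12, I), Rational(1, 2))
Function('b')(v, r) = Pow(Add(r, v), 2)
a = 30 (a = Add(Add(2, Pow(Add(4, 1), 2)), 3) = Add(Add(2, Pow(5, 2)), 3) = Add(Add(2, 25), 3) = Add(27, 3) = 30)
Mul(Function('P')(-11), a) = Mul(Pow(Add(-12, -11), Rational(1, 2)), 30) = Mul(Pow(-23, Rational(1, 2)), 30) = Mul(Mul(I, Pow(23, Rational(1, 2))), 30) = Mul(30, I, Pow(23, Rational(1, 2)))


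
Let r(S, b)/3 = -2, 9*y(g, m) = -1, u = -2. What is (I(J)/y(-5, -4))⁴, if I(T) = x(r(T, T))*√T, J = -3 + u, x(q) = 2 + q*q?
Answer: 342014432400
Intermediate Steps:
y(g, m) = -⅑ (y(g, m) = (⅑)*(-1) = -⅑)
r(S, b) = -6 (r(S, b) = 3*(-2) = -6)
x(q) = 2 + q²
J = -5 (J = -3 - 2 = -5)
I(T) = 38*√T (I(T) = (2 + (-6)²)*√T = (2 + 36)*√T = 38*√T)
(I(J)/y(-5, -4))⁴ = ((38*√(-5))/(-⅑))⁴ = ((38*(I*√5))*(-9))⁴ = ((38*I*√5)*(-9))⁴ = (-342*I*√5)⁴ = 342014432400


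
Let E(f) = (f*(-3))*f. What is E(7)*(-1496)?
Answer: 219912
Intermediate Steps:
E(f) = -3*f² (E(f) = (-3*f)*f = -3*f²)
E(7)*(-1496) = -3*7²*(-1496) = -3*49*(-1496) = -147*(-1496) = 219912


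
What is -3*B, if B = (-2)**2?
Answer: -12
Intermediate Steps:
B = 4
-3*B = -3*4 = -12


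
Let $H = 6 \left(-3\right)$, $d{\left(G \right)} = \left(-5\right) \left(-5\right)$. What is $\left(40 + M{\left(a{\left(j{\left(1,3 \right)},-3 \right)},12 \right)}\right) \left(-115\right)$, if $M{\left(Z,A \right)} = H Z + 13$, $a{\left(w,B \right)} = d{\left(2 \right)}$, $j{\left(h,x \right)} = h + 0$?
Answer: $45655$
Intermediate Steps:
$d{\left(G \right)} = 25$
$j{\left(h,x \right)} = h$
$a{\left(w,B \right)} = 25$
$H = -18$
$M{\left(Z,A \right)} = 13 - 18 Z$ ($M{\left(Z,A \right)} = - 18 Z + 13 = 13 - 18 Z$)
$\left(40 + M{\left(a{\left(j{\left(1,3 \right)},-3 \right)},12 \right)}\right) \left(-115\right) = \left(40 + \left(13 - 450\right)\right) \left(-115\right) = \left(40 - 437\right) \left(-115\right) = \left(-397\right) \left(-115\right) = 45655$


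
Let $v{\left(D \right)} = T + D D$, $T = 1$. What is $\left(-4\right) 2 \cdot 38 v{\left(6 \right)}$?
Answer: $-11248$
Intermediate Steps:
$v{\left(D \right)} = 1 + D^{2}$ ($v{\left(D \right)} = 1 + D D = 1 + D^{2}$)
$\left(-4\right) 2 \cdot 38 v{\left(6 \right)} = \left(-4\right) 2 \cdot 38 \left(1 + 6^{2}\right) = \left(-8\right) 38 \left(1 + 36\right) = \left(-304\right) 37 = -11248$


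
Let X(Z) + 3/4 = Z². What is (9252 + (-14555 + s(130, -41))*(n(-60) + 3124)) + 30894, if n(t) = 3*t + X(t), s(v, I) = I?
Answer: -95465131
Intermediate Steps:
X(Z) = -¾ + Z²
n(t) = -¾ + t² + 3*t (n(t) = 3*t + (-¾ + t²) = -¾ + t² + 3*t)
(9252 + (-14555 + s(130, -41))*(n(-60) + 3124)) + 30894 = (9252 + (-14555 - 41)*((-¾ + (-60)² + 3*(-60)) + 3124)) + 30894 = (9252 - 14596*((-¾ + 3600 - 180) + 3124)) + 30894 = (9252 - 14596*(13677/4 + 3124)) + 30894 = (9252 - 14596*26173/4) + 30894 = (9252 - 95505277) + 30894 = -95496025 + 30894 = -95465131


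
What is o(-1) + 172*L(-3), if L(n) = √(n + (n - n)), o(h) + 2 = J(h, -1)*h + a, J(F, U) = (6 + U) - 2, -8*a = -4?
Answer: -9/2 + 172*I*√3 ≈ -4.5 + 297.91*I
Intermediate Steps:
a = ½ (a = -⅛*(-4) = ½ ≈ 0.50000)
J(F, U) = 4 + U
o(h) = -3/2 + 3*h (o(h) = -2 + ((4 - 1)*h + ½) = -2 + (3*h + ½) = -2 + (½ + 3*h) = -3/2 + 3*h)
L(n) = √n (L(n) = √(n + 0) = √n)
o(-1) + 172*L(-3) = (-3/2 + 3*(-1)) + 172*√(-3) = (-3/2 - 3) + 172*(I*√3) = -9/2 + 172*I*√3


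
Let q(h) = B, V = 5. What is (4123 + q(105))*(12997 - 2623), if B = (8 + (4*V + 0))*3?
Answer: 43643418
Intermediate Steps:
B = 84 (B = (8 + (4*5 + 0))*3 = (8 + (20 + 0))*3 = (8 + 20)*3 = 28*3 = 84)
q(h) = 84
(4123 + q(105))*(12997 - 2623) = (4123 + 84)*(12997 - 2623) = 4207*10374 = 43643418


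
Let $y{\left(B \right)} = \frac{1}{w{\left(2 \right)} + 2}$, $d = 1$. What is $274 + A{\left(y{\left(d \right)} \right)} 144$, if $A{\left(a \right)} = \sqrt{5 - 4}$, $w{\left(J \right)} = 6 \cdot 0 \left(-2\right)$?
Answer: $418$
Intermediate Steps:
$w{\left(J \right)} = 0$ ($w{\left(J \right)} = 0 \left(-2\right) = 0$)
$y{\left(B \right)} = \frac{1}{2}$ ($y{\left(B \right)} = \frac{1}{0 + 2} = \frac{1}{2}$)
$A{\left(a \right)} = 1$ ($A{\left(a \right)} = \sqrt{1} = 1$)
$274 + A{\left(y{\left(d \right)} \right)} 144 = 274 + 1 \cdot 144 = 274 + 144 = 418$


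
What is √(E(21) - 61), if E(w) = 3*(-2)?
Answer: I*√67 ≈ 8.1853*I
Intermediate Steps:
E(w) = -6
√(E(21) - 61) = √(-6 - 61) = √(-67) = I*√67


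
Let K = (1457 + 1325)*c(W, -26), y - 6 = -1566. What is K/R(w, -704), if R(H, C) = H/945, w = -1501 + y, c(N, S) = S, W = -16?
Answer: 68353740/3061 ≈ 22331.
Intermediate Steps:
y = -1560 (y = 6 - 1566 = -1560)
w = -3061 (w = -1501 - 1560 = -3061)
R(H, C) = H/945 (R(H, C) = H*(1/945) = H/945)
K = -72332 (K = (1457 + 1325)*(-26) = 2782*(-26) = -72332)
K/R(w, -704) = -72332/((1/945)*(-3061)) = -72332/(-3061/945) = -72332*(-945/3061) = 68353740/3061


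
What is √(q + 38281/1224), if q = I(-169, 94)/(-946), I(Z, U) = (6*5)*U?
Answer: √263440415986/96492 ≈ 5.3192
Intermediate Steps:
I(Z, U) = 30*U
q = -1410/473 (q = (30*94)/(-946) = 2820*(-1/946) = -1410/473 ≈ -2.9810)
√(q + 38281/1224) = √(-1410/473 + 38281/1224) = √(16381073/578952) = √263440415986/96492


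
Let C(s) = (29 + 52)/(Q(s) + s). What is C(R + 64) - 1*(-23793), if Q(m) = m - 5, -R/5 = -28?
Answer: 9588660/403 ≈ 23793.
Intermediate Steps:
R = 140 (R = -5*(-28) = 140)
Q(m) = -5 + m
C(s) = 81/(-5 + 2*s) (C(s) = (29 + 52)/((-5 + s) + s) = 81/(-5 + 2*s))
C(R + 64) - 1*(-23793) = 81/(-5 + 2*(140 + 64)) - 1*(-23793) = 81/(-5 + 2*204) + 23793 = 81/(-5 + 408) + 23793 = 81/403 + 23793 = 9588660/403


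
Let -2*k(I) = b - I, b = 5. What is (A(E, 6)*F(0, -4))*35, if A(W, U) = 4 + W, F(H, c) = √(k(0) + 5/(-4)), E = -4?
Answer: 0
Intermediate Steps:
k(I) = -5/2 + I/2 (k(I) = -(5 - I)/2 = -5/2 + I/2)
F(H, c) = I*√15/2 (F(H, c) = √((-5/2 + (½)*0) + 5/(-4)) = √((-5/2 + 0) + 5*(-¼)) = √(-5/2 - 5/4) = √(-15/4) = I*√15/2)
(A(E, 6)*F(0, -4))*35 = ((4 - 4)*(I*√15/2))*35 = (0*(I*√15/2))*35 = 0*35 = 0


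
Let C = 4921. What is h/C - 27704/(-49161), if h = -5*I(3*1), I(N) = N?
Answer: 19370567/34560183 ≈ 0.56049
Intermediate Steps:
h = -15 ≈ -15.000
h/C - 27704/(-49161) = -15/4921 - 27704/(-49161) = -15*1/4921 - 27704*(-1/49161) = -15/4921 + 27704/49161 = 19370567/34560183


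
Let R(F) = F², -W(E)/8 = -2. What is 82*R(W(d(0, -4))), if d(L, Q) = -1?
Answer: 20992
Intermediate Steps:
W(E) = 16 (W(E) = -8*(-2) = 16)
82*R(W(d(0, -4))) = 82*16² = 82*256 = 20992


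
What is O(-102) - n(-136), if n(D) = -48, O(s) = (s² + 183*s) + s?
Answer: -8316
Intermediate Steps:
O(s) = s² + 184*s
O(-102) - n(-136) = -102*(184 - 102) - 1*(-48) = -102*82 + 48 = -8364 + 48 = -8316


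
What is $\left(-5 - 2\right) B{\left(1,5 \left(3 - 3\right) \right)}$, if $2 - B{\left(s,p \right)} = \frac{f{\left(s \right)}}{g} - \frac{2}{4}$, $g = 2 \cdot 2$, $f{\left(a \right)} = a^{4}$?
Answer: $- \frac{63}{4} \approx -15.75$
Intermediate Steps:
$g = 4$
$B{\left(s,p \right)} = \frac{5}{2} - \frac{s^{4}}{4}$ ($B{\left(s,p \right)} = 2 - \left(\frac{s^{4}}{4} - \frac{2}{4}\right) = 2 - \left(s^{4} \cdot \frac{1}{4} - \frac{1}{2}\right) = 2 - \left(\frac{s^{4}}{4} - \frac{1}{2}\right) = 2 - \left(- \frac{1}{2} + \frac{s^{4}}{4}\right) = \frac{5}{2} - \frac{s^{4}}{4}$)
$\left(-5 - 2\right) B{\left(1,5 \left(3 - 3\right) \right)} = \left(-5 - 2\right) \left(\frac{5}{2} - \frac{1^{4}}{4}\right) = \left(-5 - 2\right) \left(\frac{5}{2} - \frac{1}{4}\right) = - 7 \left(\frac{5}{2} - \frac{1}{4}\right) = \left(-7\right) \frac{9}{4} = - \frac{63}{4}$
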